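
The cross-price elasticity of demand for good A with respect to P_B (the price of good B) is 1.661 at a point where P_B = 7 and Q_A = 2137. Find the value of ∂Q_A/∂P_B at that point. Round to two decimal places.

ε = (∂Q_A/∂P_B)·(P_B/Q_A) ⇒ ∂Q_A/∂P_B = ε·Q_A/P_B = 1.661 × 2137/7 ≈ 507.08.

507.08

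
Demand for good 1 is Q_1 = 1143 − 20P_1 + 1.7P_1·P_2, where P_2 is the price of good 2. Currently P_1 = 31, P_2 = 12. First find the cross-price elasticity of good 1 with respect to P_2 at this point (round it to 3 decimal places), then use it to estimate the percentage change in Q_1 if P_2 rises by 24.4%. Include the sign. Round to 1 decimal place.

At P_1 = 31, P_2 = 12: Q_1 = 1155.4.
∂Q_1/∂P_2 = 1.7P_1 = 52.7000.
ε = (∂Q_1/∂P_2)(P_2/Q_1) = 52.7000 × 12/1155.4 ≈ 0.547.
%ΔQ_1 ≈ ε × %ΔP_2 = 0.547 × (24.4%) = 13.3%.

13.3%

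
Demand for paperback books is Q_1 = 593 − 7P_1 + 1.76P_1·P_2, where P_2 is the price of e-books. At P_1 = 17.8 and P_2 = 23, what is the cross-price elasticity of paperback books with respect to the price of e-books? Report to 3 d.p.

0.606

At P_1 = 17.8 and P_2 = 23: Q_1 = 1188.944.
∂Q_1/∂P_2 = 1.76P_1 = 1.76(17.8) = 31.3280.
ε = (∂Q_1/∂P_2)(P_2/Q_1) = 31.3280 × (23/1188.944) ≈ 0.606.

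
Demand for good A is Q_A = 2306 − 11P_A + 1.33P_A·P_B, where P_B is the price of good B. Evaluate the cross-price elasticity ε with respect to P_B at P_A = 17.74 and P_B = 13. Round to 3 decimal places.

0.127

At P_A = 17.74 and P_B = 13: Q_A = 2417.585.
∂Q_A/∂P_B = 1.33P_A = 1.33(17.74) = 23.5942.
ε = (∂Q_A/∂P_B)(P_B/Q_A) = 23.5942 × (13/2417.585) ≈ 0.127.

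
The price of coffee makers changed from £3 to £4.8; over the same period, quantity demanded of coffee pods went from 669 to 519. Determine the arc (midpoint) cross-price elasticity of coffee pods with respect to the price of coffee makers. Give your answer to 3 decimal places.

-0.547

ΔQ_A = 519 − 669 = -150; ΔP_B = 4.8 − 3 = 1.8.
Midpoints: Q̄_A = 594.0, P̄_B = 3.90.
ε = (ΔQ_A/Q̄_A)/(ΔP_B/P̄_B) = (-150/594.0)/(1.8/3.90) ≈ -0.547.
ε < 0: coffee pods and coffee makers are complements.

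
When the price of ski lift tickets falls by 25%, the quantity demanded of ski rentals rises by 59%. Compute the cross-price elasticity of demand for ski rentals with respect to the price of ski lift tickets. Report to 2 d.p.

ε = (%ΔQ of ski rentals) / (%ΔP of ski lift tickets) = (59%) / (-25%) ≈ -2.36.

-2.36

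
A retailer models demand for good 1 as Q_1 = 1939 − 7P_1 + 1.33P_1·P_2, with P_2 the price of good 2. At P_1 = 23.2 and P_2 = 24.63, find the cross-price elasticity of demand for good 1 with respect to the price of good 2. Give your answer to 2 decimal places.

At P_1 = 23.2 and P_2 = 24.63: Q_1 = 2536.583.
∂Q_1/∂P_2 = 1.33P_1 = 1.33(23.2) = 30.8560.
ε = (∂Q_1/∂P_2)(P_2/Q_1) = 30.8560 × (24.63/2536.583) ≈ 0.30.
ε > 0: substitutes.

0.30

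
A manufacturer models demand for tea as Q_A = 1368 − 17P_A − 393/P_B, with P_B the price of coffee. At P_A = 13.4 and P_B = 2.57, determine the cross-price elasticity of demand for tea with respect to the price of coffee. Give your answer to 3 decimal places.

At P_A = 13.4 and P_B = 2.57: Q_A = 987.282.
∂Q_A/∂P_B = 393/P_B² = 59.5013.
ε = (∂Q_A/∂P_B)(P_B/Q_A) = 59.5013 × (2.57/987.282) ≈ 0.155.
ε > 0: substitutes.

0.155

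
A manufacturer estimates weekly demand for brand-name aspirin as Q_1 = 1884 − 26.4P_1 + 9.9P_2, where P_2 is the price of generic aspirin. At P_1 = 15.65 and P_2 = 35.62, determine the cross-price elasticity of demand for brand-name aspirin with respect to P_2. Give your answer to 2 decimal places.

0.19

At P_1 = 15.65 and P_2 = 35.62: Q_1 = 1823.478.
∂Q_1/∂P_2 = 9.9.
ε = (∂Q_1/∂P_2)(P_2/Q_1) = 9.9 × (35.62/1823.478) ≈ 0.19.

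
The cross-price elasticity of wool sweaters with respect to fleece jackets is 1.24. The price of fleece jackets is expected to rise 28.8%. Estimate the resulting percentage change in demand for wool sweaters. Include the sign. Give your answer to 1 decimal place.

%ΔQ ≈ ε × %ΔP of fleece jackets = 1.24 × (28.8%) = 35.7%.

35.7%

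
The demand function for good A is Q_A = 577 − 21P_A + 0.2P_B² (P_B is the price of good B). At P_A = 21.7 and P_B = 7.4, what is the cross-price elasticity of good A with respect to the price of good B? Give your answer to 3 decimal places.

0.166

At P_A = 21.7 and P_B = 7.4: Q_A = 132.252.
∂Q_A/∂P_B = 0.4P_B = 0.4(7.4) = 2.9600.
ε = (∂Q_A/∂P_B)(P_B/Q_A) = 2.9600 × (7.4/132.252) ≈ 0.166.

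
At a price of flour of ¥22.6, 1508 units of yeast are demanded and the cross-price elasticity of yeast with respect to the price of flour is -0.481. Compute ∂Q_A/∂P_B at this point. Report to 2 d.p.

-32.10

ε = (∂Q_A/∂P_B)·(P_B/Q_A) ⇒ ∂Q_A/∂P_B = ε·Q_A/P_B = -0.481 × 1508/22.6 ≈ -32.10.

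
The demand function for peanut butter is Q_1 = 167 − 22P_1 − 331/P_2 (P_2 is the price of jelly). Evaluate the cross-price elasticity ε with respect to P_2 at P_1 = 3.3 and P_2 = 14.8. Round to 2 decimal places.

At P_1 = 3.3 and P_2 = 14.8: Q_1 = 72.035.
∂Q_1/∂P_2 = 331/P_2² = 1.5111.
ε = (∂Q_1/∂P_2)(P_2/Q_1) = 1.5111 × (14.8/72.035) ≈ 0.31.
ε > 0: substitutes.

0.31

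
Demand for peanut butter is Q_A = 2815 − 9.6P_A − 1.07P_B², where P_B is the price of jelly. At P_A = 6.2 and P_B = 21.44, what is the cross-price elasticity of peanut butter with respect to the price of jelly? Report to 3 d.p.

-0.435

At P_A = 6.2 and P_B = 21.44: Q_A = 2263.629.
∂Q_A/∂P_B = -2.14P_B = -2.14(21.44) = -45.8816.
ε = (∂Q_A/∂P_B)(P_B/Q_A) = -45.8816 × (21.44/2263.629) ≈ -0.435.
ε < 0: complements.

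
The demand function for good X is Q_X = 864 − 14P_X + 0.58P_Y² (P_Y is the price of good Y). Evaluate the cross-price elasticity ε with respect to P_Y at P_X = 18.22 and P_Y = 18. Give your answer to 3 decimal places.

At P_X = 18.22 and P_Y = 18: Q_X = 796.84.
∂Q_X/∂P_Y = 1.16P_Y = 1.16(18) = 20.8800.
ε = (∂Q_X/∂P_Y)(P_Y/Q_X) = 20.8800 × (18/796.84) ≈ 0.472.
ε > 0: substitutes.

0.472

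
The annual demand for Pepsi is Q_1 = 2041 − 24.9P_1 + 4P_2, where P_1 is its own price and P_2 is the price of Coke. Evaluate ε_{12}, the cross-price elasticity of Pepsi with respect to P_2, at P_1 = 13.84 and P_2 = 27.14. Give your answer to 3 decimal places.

At P_1 = 13.84 and P_2 = 27.14: Q_1 = 1804.944.
∂Q_1/∂P_2 = 4.
ε = (∂Q_1/∂P_2)(P_2/Q_1) = 4 × (27.14/1804.944) ≈ 0.060.

0.060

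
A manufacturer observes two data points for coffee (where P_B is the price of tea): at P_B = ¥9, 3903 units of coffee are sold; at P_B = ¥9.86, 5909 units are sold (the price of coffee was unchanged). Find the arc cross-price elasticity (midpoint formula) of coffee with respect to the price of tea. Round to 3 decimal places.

ΔQ_A = 5909 − 3903 = 2006; ΔP_B = 9.86 − 9 = 0.86.
Midpoints: Q̄_A = 4906.0, P̄_B = 9.43.
ε = (ΔQ_A/Q̄_A)/(ΔP_B/P̄_B) = (2006/4906.0)/(0.86/9.43) ≈ 4.483.

4.483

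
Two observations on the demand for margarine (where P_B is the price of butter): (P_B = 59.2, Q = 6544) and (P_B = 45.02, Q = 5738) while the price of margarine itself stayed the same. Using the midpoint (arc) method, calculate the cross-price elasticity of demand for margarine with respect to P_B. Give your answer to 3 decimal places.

ΔQ_A = 5738 − 6544 = -806; ΔP_B = 45.02 − 59.2 = -14.18.
Midpoints: Q̄_A = 6141.0, P̄_B = 52.11.
ε = (ΔQ_A/Q̄_A)/(ΔP_B/P̄_B) = (-806/6141.0)/(-14.18/52.11) ≈ 0.482.
ε > 0: margarine and butter are substitutes.

0.482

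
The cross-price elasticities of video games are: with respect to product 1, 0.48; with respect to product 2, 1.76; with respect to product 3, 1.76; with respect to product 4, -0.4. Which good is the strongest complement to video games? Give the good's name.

Complements have ε < 0. The most negative value is -0.4 (product 4).

product 4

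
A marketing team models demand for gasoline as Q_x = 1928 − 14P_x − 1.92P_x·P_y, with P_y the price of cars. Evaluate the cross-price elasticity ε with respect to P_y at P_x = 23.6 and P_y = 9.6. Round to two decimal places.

-0.37

At P_x = 23.6 and P_y = 9.6: Q_x = 1162.605.
∂Q_x/∂P_y = -1.92P_x = -1.92(23.6) = -45.3120.
ε = (∂Q_x/∂P_y)(P_y/Q_x) = -45.3120 × (9.6/1162.605) ≈ -0.37.
ε < 0: complements.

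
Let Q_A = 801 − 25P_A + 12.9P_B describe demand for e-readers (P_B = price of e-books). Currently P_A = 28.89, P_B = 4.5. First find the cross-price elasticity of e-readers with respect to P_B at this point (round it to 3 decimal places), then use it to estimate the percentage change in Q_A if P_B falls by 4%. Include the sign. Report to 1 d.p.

-1.7%

At P_A = 28.89, P_B = 4.5: Q_A = 136.8.
∂Q_A/∂P_B = 12.9.
ε = (∂Q_A/∂P_B)(P_B/Q_A) = 12.9000 × 4.5/136.8 ≈ 0.424.
%ΔQ_A ≈ ε × %ΔP_B = 0.424 × (-4%) = -1.7%.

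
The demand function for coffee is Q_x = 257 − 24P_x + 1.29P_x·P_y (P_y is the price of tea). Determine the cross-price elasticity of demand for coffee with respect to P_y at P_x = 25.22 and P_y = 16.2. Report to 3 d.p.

At P_x = 25.22 and P_y = 16.2: Q_x = 178.768.
∂Q_x/∂P_y = 1.29P_x = 1.29(25.22) = 32.5338.
ε = (∂Q_x/∂P_y)(P_y/Q_x) = 32.5338 × (16.2/178.768) ≈ 2.948.
ε > 0: substitutes.

2.948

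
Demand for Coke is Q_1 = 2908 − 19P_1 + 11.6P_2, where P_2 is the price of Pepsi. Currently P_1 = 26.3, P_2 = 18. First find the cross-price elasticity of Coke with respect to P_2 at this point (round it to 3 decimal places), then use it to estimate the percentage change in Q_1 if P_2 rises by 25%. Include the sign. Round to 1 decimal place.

At P_1 = 26.3, P_2 = 18: Q_1 = 2617.1.
∂Q_1/∂P_2 = 11.6.
ε = (∂Q_1/∂P_2)(P_2/Q_1) = 11.6000 × 18/2617.1 ≈ 0.080.
%ΔQ_1 ≈ ε × %ΔP_2 = 0.080 × (25%) = 2.0%.

2.0%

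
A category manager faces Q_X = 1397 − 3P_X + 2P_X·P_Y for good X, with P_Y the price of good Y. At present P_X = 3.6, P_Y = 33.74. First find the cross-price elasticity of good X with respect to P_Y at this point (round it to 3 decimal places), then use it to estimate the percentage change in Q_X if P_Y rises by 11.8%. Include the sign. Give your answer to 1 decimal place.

At P_X = 3.6, P_Y = 33.74: Q_X = 1629.128.
∂Q_X/∂P_Y = 2P_X = 7.2000.
ε = (∂Q_X/∂P_Y)(P_Y/Q_X) = 7.2000 × 33.74/1629.128 ≈ 0.149.
%ΔQ_X ≈ ε × %ΔP_Y = 0.149 × (11.8%) = 1.8%.

1.8%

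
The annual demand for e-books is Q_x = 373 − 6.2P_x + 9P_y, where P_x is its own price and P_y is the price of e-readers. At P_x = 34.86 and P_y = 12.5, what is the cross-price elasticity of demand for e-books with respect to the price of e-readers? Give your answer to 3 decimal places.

0.418

At P_x = 34.86 and P_y = 12.5: Q_x = 269.368.
∂Q_x/∂P_y = 9.
ε = (∂Q_x/∂P_y)(P_y/Q_x) = 9 × (12.5/269.368) ≈ 0.418.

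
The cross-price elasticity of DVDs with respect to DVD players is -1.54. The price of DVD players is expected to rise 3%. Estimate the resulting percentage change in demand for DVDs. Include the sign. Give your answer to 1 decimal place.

%ΔQ ≈ ε × %ΔP of DVD players = -1.54 × (3%) = -4.6%.

-4.6%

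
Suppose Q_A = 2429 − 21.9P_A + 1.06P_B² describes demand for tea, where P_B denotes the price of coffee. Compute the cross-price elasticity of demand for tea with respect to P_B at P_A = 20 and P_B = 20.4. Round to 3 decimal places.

0.363

At P_A = 20 and P_B = 20.4: Q_A = 2432.130.
∂Q_A/∂P_B = 2.12P_B = 2.12(20.4) = 43.2480.
ε = (∂Q_A/∂P_B)(P_B/Q_A) = 43.2480 × (20.4/2432.130) ≈ 0.363.
ε > 0: substitutes.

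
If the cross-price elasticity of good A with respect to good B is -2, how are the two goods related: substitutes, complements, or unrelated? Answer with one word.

ε = -2 < 0, so a higher price of good B lowers demand for good A: complements.

complements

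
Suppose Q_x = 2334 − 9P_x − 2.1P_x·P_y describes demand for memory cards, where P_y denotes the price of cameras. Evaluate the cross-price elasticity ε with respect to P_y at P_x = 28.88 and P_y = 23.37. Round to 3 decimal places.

At P_x = 28.88 and P_y = 23.37: Q_x = 656.736.
∂Q_x/∂P_y = -2.1P_x = -2.1(28.88) = -60.6480.
ε = (∂Q_x/∂P_y)(P_y/Q_x) = -60.6480 × (23.37/656.736) ≈ -2.158.
ε < 0: complements.

-2.158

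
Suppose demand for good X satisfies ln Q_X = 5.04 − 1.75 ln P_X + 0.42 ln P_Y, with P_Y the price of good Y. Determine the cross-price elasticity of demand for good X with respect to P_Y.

0.42

In a log-linear (constant-elasticity) demand function, the coefficient on ln P_Y is the cross-price elasticity.
ε = 0.42. Positive, so good X and good Y are substitutes.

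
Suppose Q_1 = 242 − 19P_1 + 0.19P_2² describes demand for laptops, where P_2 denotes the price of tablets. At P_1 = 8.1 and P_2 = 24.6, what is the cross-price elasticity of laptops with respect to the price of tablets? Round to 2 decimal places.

1.13

At P_1 = 8.1 and P_2 = 24.6: Q_1 = 203.080.
∂Q_1/∂P_2 = 0.38P_2 = 0.38(24.6) = 9.3480.
ε = (∂Q_1/∂P_2)(P_2/Q_1) = 9.3480 × (24.6/203.080) ≈ 1.13.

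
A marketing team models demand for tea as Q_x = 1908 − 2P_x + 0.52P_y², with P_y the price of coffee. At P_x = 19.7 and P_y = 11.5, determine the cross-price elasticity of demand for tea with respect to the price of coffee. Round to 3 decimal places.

At P_x = 19.7 and P_y = 11.5: Q_x = 1937.37.
∂Q_x/∂P_y = 1.04P_y = 1.04(11.5) = 11.9600.
ε = (∂Q_x/∂P_y)(P_y/Q_x) = 11.9600 × (11.5/1937.37) ≈ 0.071.

0.071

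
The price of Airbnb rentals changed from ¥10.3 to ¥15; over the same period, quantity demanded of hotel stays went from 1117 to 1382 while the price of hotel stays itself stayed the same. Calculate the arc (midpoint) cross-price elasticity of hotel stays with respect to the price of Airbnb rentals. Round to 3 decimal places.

0.571

ΔQ_A = 1382 − 1117 = 265; ΔP_B = 15 − 10.3 = 4.7.
Midpoints: Q̄_A = 1249.5, P̄_B = 12.65.
ε = (ΔQ_A/Q̄_A)/(ΔP_B/P̄_B) = (265/1249.5)/(4.7/12.65) ≈ 0.571.
ε > 0: hotel stays and Airbnb rentals are substitutes.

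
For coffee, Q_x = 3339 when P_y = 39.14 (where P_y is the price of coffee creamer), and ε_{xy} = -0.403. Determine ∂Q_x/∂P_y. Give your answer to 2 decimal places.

ε = (∂Q_x/∂P_y)·(P_y/Q_x) ⇒ ∂Q_x/∂P_y = ε·Q_x/P_y = -0.403 × 3339/39.14 ≈ -34.38.

-34.38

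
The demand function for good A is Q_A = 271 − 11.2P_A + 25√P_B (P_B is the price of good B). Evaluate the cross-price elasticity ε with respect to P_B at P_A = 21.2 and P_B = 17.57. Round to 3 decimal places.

0.379

At P_A = 21.2 and P_B = 17.57: Q_A = 138.351.
∂Q_A/∂P_B = 25/(2√P_B) = 25/(2√17.57) = 2.9821.
ε = (∂Q_A/∂P_B)(P_B/Q_A) = 2.9821 × (17.57/138.351) ≈ 0.379.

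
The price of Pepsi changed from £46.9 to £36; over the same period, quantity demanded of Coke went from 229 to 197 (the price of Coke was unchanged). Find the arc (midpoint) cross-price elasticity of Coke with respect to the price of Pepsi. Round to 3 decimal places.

ΔQ_A = 197 − 229 = -32; ΔP_B = 36 − 46.9 = -10.9.
Midpoints: Q̄_A = 213.0, P̄_B = 41.45.
ε = (ΔQ_A/Q̄_A)/(ΔP_B/P̄_B) = (-32/213.0)/(-10.9/41.45) ≈ 0.571.

0.571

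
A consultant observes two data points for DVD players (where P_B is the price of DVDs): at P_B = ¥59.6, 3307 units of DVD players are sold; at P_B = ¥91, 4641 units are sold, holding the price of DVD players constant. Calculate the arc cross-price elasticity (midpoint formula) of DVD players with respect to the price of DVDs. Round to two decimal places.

0.80

ΔQ_A = 4641 − 3307 = 1334; ΔP_B = 91 − 59.6 = 31.4.
Midpoints: Q̄_A = 3974.0, P̄_B = 75.30.
ε = (ΔQ_A/Q̄_A)/(ΔP_B/P̄_B) = (1334/3974.0)/(31.4/75.30) ≈ 0.80.
ε > 0: DVD players and DVDs are substitutes.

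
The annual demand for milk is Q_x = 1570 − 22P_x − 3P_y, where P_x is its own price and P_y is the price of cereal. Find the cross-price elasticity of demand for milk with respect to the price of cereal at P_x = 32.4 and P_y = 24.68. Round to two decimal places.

-0.09

At P_x = 32.4 and P_y = 24.68: Q_x = 783.16.
∂Q_x/∂P_y = -3.
ε = (∂Q_x/∂P_y)(P_y/Q_x) = -3 × (24.68/783.16) ≈ -0.09.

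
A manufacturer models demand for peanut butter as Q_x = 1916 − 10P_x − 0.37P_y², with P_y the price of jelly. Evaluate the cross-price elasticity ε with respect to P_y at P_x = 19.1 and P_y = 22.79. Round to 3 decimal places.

At P_x = 19.1 and P_y = 22.79: Q_x = 1532.828.
∂Q_x/∂P_y = -0.74P_y = -0.74(22.79) = -16.8646.
ε = (∂Q_x/∂P_y)(P_y/Q_x) = -16.8646 × (22.79/1532.828) ≈ -0.251.
ε < 0: complements.

-0.251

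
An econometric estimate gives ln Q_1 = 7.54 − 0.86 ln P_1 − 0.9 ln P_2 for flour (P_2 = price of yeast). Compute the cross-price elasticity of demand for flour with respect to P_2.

In a log-linear (constant-elasticity) demand function, the coefficient on ln P_2 is the cross-price elasticity.
ε = -0.90. Negative, so flour and yeast are complements.

-0.90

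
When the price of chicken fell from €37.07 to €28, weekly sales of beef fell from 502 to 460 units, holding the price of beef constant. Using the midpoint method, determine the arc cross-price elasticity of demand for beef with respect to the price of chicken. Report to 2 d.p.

ΔQ_A = 460 − 502 = -42; ΔP_B = 28 − 37.07 = -9.07.
Midpoints: Q̄_A = 481.0, P̄_B = 32.53.
ε = (ΔQ_A/Q̄_A)/(ΔP_B/P̄_B) = (-42/481.0)/(-9.07/32.53) ≈ 0.31.

0.31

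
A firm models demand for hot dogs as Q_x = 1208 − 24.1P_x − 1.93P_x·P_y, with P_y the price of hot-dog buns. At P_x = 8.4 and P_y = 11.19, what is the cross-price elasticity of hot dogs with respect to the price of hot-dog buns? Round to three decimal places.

At P_x = 8.4 and P_y = 11.19: Q_x = 824.148.
∂Q_x/∂P_y = -1.93P_x = -1.93(8.4) = -16.2120.
ε = (∂Q_x/∂P_y)(P_y/Q_x) = -16.2120 × (11.19/824.148) ≈ -0.220.

-0.220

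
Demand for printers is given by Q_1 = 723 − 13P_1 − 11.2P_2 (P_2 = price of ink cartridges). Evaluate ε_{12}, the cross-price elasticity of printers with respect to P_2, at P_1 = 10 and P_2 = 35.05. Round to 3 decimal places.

At P_1 = 10 and P_2 = 35.05: Q_1 = 200.44.
∂Q_1/∂P_2 = -11.2.
ε = (∂Q_1/∂P_2)(P_2/Q_1) = -11.2 × (35.05/200.44) ≈ -1.958.
Since ε < 0, printers and ink cartridges are complements.

-1.958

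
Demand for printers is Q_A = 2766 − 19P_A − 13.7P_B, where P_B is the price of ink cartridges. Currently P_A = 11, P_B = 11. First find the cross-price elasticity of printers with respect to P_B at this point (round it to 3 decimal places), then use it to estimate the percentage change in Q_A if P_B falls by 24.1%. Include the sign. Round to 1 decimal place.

At P_A = 11, P_B = 11: Q_A = 2406.3.
∂Q_A/∂P_B = -13.7.
ε = (∂Q_A/∂P_B)(P_B/Q_A) = -13.7000 × 11/2406.3 ≈ -0.063.
%ΔQ_A ≈ ε × %ΔP_B = -0.063 × (-24.1%) = 1.5%.

1.5%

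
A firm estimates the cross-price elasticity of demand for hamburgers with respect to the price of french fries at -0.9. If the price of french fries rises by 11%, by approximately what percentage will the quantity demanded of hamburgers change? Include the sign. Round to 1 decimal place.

%ΔQ ≈ ε × %ΔP of french fries = -0.9 × (11%) = -9.9%.
Demand for hamburgers falls by about 9.9%.

-9.9%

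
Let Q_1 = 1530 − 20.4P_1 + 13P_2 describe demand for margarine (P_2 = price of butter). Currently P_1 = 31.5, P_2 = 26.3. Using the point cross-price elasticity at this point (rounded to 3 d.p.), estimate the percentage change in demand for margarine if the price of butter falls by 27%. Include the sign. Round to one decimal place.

-7.5%

At P_1 = 31.5, P_2 = 26.3: Q_1 = 1229.3.
∂Q_1/∂P_2 = 13.
ε = (∂Q_1/∂P_2)(P_2/Q_1) = 13.0000 × 26.3/1229.3 ≈ 0.278.
%ΔQ_1 ≈ ε × %ΔP_2 = 0.278 × (-27%) = -7.5%.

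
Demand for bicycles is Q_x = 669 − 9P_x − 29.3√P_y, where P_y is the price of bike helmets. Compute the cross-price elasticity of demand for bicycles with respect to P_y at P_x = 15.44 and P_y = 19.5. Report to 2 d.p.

-0.16

At P_x = 15.44 and P_y = 19.5: Q_x = 400.655.
∂Q_x/∂P_y = -29.3/(2√P_y) = -29.3/(2√19.5) = -3.3176.
ε = (∂Q_x/∂P_y)(P_y/Q_x) = -3.3176 × (19.5/400.655) ≈ -0.16.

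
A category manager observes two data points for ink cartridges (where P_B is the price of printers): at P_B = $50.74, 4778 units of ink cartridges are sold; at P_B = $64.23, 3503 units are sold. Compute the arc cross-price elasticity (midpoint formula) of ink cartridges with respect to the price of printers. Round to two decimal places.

ΔQ_A = 3503 − 4778 = -1275; ΔP_B = 64.23 − 50.74 = 13.49.
Midpoints: Q̄_A = 4140.5, P̄_B = 57.48.
ε = (ΔQ_A/Q̄_A)/(ΔP_B/P̄_B) = (-1275/4140.5)/(13.49/57.48) ≈ -1.31.
ε < 0: ink cartridges and printers are complements.

-1.31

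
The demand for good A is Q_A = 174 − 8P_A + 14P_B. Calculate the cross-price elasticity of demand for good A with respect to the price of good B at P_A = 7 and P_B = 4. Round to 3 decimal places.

At P_A = 7 and P_B = 4: Q_A = 174.
∂Q_A/∂P_B = 14.
ε = (∂Q_A/∂P_B)(P_B/Q_A) = 14 × (4/174) ≈ 0.322.

0.322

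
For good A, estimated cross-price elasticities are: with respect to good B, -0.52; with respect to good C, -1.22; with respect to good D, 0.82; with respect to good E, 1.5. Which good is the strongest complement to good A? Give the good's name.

good C

Complements have ε < 0. The most negative value is -1.22 (good C).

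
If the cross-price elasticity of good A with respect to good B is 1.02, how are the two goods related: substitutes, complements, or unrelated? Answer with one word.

substitutes

ε = 1.02 > 0, so a higher price of good B raises demand for good A: substitutes.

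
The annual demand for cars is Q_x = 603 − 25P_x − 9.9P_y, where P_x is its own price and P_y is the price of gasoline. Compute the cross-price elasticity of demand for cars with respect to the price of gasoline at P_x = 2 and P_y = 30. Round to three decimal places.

-1.160

At P_x = 2 and P_y = 30: Q_x = 256.
∂Q_x/∂P_y = -9.9.
ε = (∂Q_x/∂P_y)(P_y/Q_x) = -9.9 × (30/256) ≈ -1.160.
Since ε < 0, cars and gasoline are complements.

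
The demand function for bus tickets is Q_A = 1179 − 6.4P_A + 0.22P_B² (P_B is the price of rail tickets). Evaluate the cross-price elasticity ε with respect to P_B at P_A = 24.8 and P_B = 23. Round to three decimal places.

0.205

At P_A = 24.8 and P_B = 23: Q_A = 1136.66.
∂Q_A/∂P_B = 0.44P_B = 0.44(23) = 10.1200.
ε = (∂Q_A/∂P_B)(P_B/Q_A) = 10.1200 × (23/1136.66) ≈ 0.205.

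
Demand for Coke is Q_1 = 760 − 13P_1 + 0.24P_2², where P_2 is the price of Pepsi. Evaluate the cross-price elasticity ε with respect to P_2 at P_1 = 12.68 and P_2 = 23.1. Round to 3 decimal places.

At P_1 = 12.68 and P_2 = 23.1: Q_1 = 723.226.
∂Q_1/∂P_2 = 0.48P_2 = 0.48(23.1) = 11.0880.
ε = (∂Q_1/∂P_2)(P_2/Q_1) = 11.0880 × (23.1/723.226) ≈ 0.354.
ε > 0: substitutes.

0.354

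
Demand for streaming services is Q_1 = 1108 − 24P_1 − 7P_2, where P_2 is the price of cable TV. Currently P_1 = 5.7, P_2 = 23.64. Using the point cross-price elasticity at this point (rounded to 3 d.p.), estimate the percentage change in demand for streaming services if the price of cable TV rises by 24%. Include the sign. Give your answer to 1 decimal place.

At P_1 = 5.7, P_2 = 23.64: Q_1 = 805.72.
∂Q_1/∂P_2 = -7.
ε = (∂Q_1/∂P_2)(P_2/Q_1) = -7.0000 × 23.64/805.72 ≈ -0.205.
%ΔQ_1 ≈ ε × %ΔP_2 = -0.205 × (24%) = -4.9%.

-4.9%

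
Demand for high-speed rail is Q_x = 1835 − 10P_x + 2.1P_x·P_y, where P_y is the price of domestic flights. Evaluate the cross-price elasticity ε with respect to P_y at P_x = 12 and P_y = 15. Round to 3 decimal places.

0.181

At P_x = 12 and P_y = 15: Q_x = 2093.
∂Q_x/∂P_y = 2.1P_x = 2.1(12) = 25.2000.
ε = (∂Q_x/∂P_y)(P_y/Q_x) = 25.2000 × (15/2093) ≈ 0.181.
ε > 0: substitutes.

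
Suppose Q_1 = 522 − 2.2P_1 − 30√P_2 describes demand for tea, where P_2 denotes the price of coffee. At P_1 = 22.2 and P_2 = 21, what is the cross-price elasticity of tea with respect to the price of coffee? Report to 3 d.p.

-0.205

At P_1 = 22.2 and P_2 = 21: Q_1 = 335.683.
∂Q_1/∂P_2 = -30/(2√P_2) = -30/(2√21) = -3.2733.
ε = (∂Q_1/∂P_2)(P_2/Q_1) = -3.2733 × (21/335.683) ≈ -0.205.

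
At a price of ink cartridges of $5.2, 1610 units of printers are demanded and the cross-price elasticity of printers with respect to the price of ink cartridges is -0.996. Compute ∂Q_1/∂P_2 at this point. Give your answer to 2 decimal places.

-308.38

ε = (∂Q_1/∂P_2)·(P_2/Q_1) ⇒ ∂Q_1/∂P_2 = ε·Q_1/P_2 = -0.996 × 1610/5.2 ≈ -308.38.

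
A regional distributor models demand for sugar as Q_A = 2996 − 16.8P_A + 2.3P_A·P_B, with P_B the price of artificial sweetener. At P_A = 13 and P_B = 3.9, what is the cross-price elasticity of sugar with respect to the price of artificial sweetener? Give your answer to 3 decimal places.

At P_A = 13 and P_B = 3.9: Q_A = 2894.21.
∂Q_A/∂P_B = 2.3P_A = 2.3(13) = 29.9000.
ε = (∂Q_A/∂P_B)(P_B/Q_A) = 29.9000 × (3.9/2894.21) ≈ 0.040.

0.040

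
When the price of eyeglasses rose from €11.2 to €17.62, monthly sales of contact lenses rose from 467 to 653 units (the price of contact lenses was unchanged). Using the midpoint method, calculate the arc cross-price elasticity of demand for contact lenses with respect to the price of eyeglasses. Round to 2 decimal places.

ΔQ_A = 653 − 467 = 186; ΔP_B = 17.62 − 11.2 = 6.42.
Midpoints: Q̄_A = 560.0, P̄_B = 14.41.
ε = (ΔQ_A/Q̄_A)/(ΔP_B/P̄_B) = (186/560.0)/(6.42/14.41) ≈ 0.75.

0.75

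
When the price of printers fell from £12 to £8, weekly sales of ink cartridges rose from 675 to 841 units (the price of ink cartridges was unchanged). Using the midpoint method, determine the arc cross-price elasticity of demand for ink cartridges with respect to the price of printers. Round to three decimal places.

ΔQ_A = 841 − 675 = 166; ΔP_B = 8 − 12 = -4.
Midpoints: Q̄_A = 758.0, P̄_B = 10.00.
ε = (ΔQ_A/Q̄_A)/(ΔP_B/P̄_B) = (166/758.0)/(-4/10.00) ≈ -0.547.
ε < 0: ink cartridges and printers are complements.

-0.547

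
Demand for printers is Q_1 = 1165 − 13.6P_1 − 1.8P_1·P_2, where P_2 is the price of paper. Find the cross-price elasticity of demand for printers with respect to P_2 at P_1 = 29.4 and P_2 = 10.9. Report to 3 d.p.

At P_1 = 29.4 and P_2 = 10.9: Q_1 = 188.332.
∂Q_1/∂P_2 = -1.8P_1 = -1.8(29.4) = -52.9200.
ε = (∂Q_1/∂P_2)(P_2/Q_1) = -52.9200 × (10.9/188.332) ≈ -3.063.
ε < 0: complements.

-3.063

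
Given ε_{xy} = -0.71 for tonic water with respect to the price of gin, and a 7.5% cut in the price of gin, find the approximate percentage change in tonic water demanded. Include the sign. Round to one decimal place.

%ΔQ ≈ ε × %ΔP of gin = -0.71 × (-7.5%) = 5.3%.

5.3%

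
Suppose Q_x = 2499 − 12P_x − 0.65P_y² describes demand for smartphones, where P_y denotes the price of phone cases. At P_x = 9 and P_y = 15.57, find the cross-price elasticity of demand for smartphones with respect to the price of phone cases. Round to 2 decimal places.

-0.14

At P_x = 9 and P_y = 15.57: Q_x = 2233.424.
∂Q_x/∂P_y = -1.3P_y = -1.3(15.57) = -20.2410.
ε = (∂Q_x/∂P_y)(P_y/Q_x) = -20.2410 × (15.57/2233.424) ≈ -0.14.
ε < 0: complements.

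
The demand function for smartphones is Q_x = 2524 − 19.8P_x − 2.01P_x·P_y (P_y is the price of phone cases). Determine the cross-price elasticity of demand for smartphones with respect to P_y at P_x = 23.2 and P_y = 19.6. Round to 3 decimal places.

At P_x = 23.2 and P_y = 19.6: Q_x = 1150.653.
∂Q_x/∂P_y = -2.01P_x = -2.01(23.2) = -46.6320.
ε = (∂Q_x/∂P_y)(P_y/Q_x) = -46.6320 × (19.6/1150.653) ≈ -0.794.
ε < 0: complements.

-0.794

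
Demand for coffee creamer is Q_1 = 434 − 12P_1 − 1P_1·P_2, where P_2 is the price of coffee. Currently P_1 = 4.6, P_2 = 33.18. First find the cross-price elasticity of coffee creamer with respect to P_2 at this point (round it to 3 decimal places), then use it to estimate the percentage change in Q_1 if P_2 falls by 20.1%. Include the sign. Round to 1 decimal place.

13.6%

At P_1 = 4.6, P_2 = 33.18: Q_1 = 226.172.
∂Q_1/∂P_2 = -1P_1 = -4.6000.
ε = (∂Q_1/∂P_2)(P_2/Q_1) = -4.6000 × 33.18/226.172 ≈ -0.675.
%ΔQ_1 ≈ ε × %ΔP_2 = -0.675 × (-20.1%) = 13.6%.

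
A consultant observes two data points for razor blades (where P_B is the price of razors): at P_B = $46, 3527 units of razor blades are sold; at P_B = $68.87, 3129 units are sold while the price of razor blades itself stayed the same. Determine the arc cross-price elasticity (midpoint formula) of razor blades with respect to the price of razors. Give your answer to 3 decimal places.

-0.300

ΔQ_A = 3129 − 3527 = -398; ΔP_B = 68.87 − 46 = 22.87.
Midpoints: Q̄_A = 3328.0, P̄_B = 57.44.
ε = (ΔQ_A/Q̄_A)/(ΔP_B/P̄_B) = (-398/3328.0)/(22.87/57.44) ≈ -0.300.
ε < 0: razor blades and razors are complements.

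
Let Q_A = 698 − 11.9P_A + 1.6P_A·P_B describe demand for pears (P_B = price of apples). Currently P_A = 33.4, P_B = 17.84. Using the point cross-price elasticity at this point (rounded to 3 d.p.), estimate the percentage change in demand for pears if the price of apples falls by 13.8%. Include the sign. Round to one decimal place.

-10.5%

At P_A = 33.4, P_B = 17.84: Q_A = 1253.910.
∂Q_A/∂P_B = 1.6P_A = 53.4400.
ε = (∂Q_A/∂P_B)(P_B/Q_A) = 53.4400 × 17.84/1253.910 ≈ 0.760.
%ΔQ_A ≈ ε × %ΔP_B = 0.760 × (-13.8%) = -10.5%.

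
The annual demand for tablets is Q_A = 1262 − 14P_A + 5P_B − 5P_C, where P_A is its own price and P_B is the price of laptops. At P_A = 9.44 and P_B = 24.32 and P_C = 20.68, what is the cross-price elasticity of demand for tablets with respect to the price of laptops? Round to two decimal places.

0.11

At P_A = 9.44 and P_B = 24.32 and P_C = 20.68: Q_A = 1148.04.
∂Q_A/∂P_B = 5.
ε = (∂Q_A/∂P_B)(P_B/Q_A) = 5 × (24.32/1148.04) ≈ 0.11.
Since ε > 0, tablets and laptops are substitutes.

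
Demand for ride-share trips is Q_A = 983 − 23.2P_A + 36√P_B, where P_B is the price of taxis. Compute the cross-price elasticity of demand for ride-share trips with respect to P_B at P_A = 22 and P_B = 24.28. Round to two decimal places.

At P_A = 22 and P_B = 24.28: Q_A = 649.989.
∂Q_A/∂P_B = 36/(2√P_B) = 36/(2√24.28) = 3.6530.
ε = (∂Q_A/∂P_B)(P_B/Q_A) = 3.6530 × (24.28/649.989) ≈ 0.14.

0.14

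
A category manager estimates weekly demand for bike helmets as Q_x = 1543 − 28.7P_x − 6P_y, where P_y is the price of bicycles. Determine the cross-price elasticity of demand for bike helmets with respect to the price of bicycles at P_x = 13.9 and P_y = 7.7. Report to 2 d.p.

At P_x = 13.9 and P_y = 7.7: Q_x = 1097.87.
∂Q_x/∂P_y = -6.
ε = (∂Q_x/∂P_y)(P_y/Q_x) = -6 × (7.7/1097.87) ≈ -0.04.
Since ε < 0, bike helmets and bicycles are complements.

-0.04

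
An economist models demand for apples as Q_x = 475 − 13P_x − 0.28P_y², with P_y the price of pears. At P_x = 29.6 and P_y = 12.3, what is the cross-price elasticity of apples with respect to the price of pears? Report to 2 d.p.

-1.77

At P_x = 29.6 and P_y = 12.3: Q_x = 47.839.
∂Q_x/∂P_y = -0.56P_y = -0.56(12.3) = -6.8880.
ε = (∂Q_x/∂P_y)(P_y/Q_x) = -6.8880 × (12.3/47.839) ≈ -1.77.
ε < 0: complements.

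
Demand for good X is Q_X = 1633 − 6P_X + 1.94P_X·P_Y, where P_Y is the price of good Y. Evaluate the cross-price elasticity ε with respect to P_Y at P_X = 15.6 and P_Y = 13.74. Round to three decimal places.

At P_X = 15.6 and P_Y = 13.74: Q_X = 1955.227.
∂Q_X/∂P_Y = 1.94P_X = 1.94(15.6) = 30.2640.
ε = (∂Q_X/∂P_Y)(P_Y/Q_X) = 30.2640 × (13.74/1955.227) ≈ 0.213.
ε > 0: substitutes.

0.213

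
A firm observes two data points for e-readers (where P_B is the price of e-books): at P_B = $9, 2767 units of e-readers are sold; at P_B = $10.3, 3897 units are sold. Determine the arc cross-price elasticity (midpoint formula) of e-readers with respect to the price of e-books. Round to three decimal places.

2.517

ΔQ_A = 3897 − 2767 = 1130; ΔP_B = 10.3 − 9 = 1.3.
Midpoints: Q̄_A = 3332.0, P̄_B = 9.65.
ε = (ΔQ_A/Q̄_A)/(ΔP_B/P̄_B) = (1130/3332.0)/(1.3/9.65) ≈ 2.517.
ε > 0: e-readers and e-books are substitutes.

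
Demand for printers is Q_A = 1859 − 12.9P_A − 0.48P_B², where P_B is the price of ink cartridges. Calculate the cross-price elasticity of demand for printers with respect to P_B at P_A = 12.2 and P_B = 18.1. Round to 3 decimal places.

At P_A = 12.2 and P_B = 18.1: Q_A = 1544.367.
∂Q_A/∂P_B = -0.96P_B = -0.96(18.1) = -17.3760.
ε = (∂Q_A/∂P_B)(P_B/Q_A) = -17.3760 × (18.1/1544.367) ≈ -0.204.
ε < 0: complements.

-0.204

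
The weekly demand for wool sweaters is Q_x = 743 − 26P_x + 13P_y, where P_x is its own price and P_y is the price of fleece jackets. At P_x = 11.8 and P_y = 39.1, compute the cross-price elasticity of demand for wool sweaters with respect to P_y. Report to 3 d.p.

At P_x = 11.8 and P_y = 39.1: Q_x = 944.5.
∂Q_x/∂P_y = 13.
ε = (∂Q_x/∂P_y)(P_y/Q_x) = 13 × (39.1/944.5) ≈ 0.538.
Since ε > 0, wool sweaters and fleece jackets are substitutes.

0.538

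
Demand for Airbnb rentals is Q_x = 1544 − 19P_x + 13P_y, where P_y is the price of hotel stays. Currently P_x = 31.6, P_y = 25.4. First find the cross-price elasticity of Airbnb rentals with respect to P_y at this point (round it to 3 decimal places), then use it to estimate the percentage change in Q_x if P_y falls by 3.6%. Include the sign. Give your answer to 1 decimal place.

At P_x = 31.6, P_y = 25.4: Q_x = 1273.8.
∂Q_x/∂P_y = 13.
ε = (∂Q_x/∂P_y)(P_y/Q_x) = 13.0000 × 25.4/1273.8 ≈ 0.259.
%ΔQ_x ≈ ε × %ΔP_y = 0.259 × (-3.6%) = -0.9%.

-0.9%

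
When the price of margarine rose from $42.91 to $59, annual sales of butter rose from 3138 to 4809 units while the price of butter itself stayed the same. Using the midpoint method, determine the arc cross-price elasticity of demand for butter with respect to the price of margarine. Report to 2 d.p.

1.33

ΔQ_A = 4809 − 3138 = 1671; ΔP_B = 59 − 42.91 = 16.09.
Midpoints: Q̄_A = 3973.5, P̄_B = 50.95.
ε = (ΔQ_A/Q̄_A)/(ΔP_B/P̄_B) = (1671/3973.5)/(16.09/50.95) ≈ 1.33.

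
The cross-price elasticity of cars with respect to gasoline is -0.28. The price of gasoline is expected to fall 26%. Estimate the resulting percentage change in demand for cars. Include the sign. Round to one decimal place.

%ΔQ ≈ ε × %ΔP of gasoline = -0.28 × (-26%) = 7.3%.
Demand for cars rises by about 7.3%.

7.3%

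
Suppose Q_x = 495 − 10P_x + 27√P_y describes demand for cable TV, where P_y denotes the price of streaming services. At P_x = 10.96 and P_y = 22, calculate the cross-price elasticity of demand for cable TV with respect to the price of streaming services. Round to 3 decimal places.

At P_x = 10.96 and P_y = 22: Q_x = 512.041.
∂Q_x/∂P_y = 27/(2√P_y) = 27/(2√22) = 2.8782.
ε = (∂Q_x/∂P_y)(P_y/Q_x) = 2.8782 × (22/512.041) ≈ 0.124.

0.124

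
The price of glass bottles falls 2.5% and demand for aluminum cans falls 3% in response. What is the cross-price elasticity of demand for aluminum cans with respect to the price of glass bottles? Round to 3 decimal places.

ε = (%ΔQ of aluminum cans) / (%ΔP of glass bottles) = (-3%) / (-2.5%) ≈ 1.200.

1.200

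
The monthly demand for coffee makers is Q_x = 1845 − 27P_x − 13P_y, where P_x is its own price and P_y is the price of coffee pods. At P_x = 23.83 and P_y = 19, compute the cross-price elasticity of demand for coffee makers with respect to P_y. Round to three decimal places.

At P_x = 23.83 and P_y = 19: Q_x = 954.59.
∂Q_x/∂P_y = -13.
ε = (∂Q_x/∂P_y)(P_y/Q_x) = -13 × (19/954.59) ≈ -0.259.

-0.259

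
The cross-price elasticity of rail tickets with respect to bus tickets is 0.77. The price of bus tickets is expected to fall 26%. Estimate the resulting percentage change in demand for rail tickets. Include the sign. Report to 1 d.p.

%ΔQ ≈ ε × %ΔP of bus tickets = 0.77 × (-26%) = -20.0%.

-20.0%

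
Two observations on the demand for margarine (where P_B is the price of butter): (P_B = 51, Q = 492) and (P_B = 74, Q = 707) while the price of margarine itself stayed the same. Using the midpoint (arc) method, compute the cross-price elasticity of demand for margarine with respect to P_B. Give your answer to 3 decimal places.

0.975

ΔQ_A = 707 − 492 = 215; ΔP_B = 74 − 51 = 23.
Midpoints: Q̄_A = 599.5, P̄_B = 62.50.
ε = (ΔQ_A/Q̄_A)/(ΔP_B/P̄_B) = (215/599.5)/(23/62.50) ≈ 0.975.
ε > 0: margarine and butter are substitutes.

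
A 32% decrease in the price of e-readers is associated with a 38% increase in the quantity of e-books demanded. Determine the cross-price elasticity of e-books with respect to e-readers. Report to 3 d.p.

ε = (%ΔQ of e-books) / (%ΔP of e-readers) = (38%) / (-32%) ≈ -1.188.
Negative cross-price elasticity: complements.

-1.188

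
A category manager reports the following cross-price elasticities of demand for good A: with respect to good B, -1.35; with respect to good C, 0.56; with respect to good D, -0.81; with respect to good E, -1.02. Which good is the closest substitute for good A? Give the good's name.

good C

Substitutes have ε > 0. Among the positive values, 0.56 (good C) is largest.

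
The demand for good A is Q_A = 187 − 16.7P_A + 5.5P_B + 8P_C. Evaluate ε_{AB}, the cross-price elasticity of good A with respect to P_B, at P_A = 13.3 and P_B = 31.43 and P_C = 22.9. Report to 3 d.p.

At P_A = 13.3 and P_B = 31.43 and P_C = 22.9: Q_A = 320.955.
∂Q_A/∂P_B = 5.5.
ε = (∂Q_A/∂P_B)(P_B/Q_A) = 5.5 × (31.43/320.955) ≈ 0.539.

0.539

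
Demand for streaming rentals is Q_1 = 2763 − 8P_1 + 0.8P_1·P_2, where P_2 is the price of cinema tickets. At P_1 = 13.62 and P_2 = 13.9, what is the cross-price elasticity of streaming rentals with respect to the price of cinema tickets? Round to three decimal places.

At P_1 = 13.62 and P_2 = 13.9: Q_1 = 2805.494.
∂Q_1/∂P_2 = 0.8P_1 = 0.8(13.62) = 10.8960.
ε = (∂Q_1/∂P_2)(P_2/Q_1) = 10.8960 × (13.9/2805.494) ≈ 0.054.
ε > 0: substitutes.

0.054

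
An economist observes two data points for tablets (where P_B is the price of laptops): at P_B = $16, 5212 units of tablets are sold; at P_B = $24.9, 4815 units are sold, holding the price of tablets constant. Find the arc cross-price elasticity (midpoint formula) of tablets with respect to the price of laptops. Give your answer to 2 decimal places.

ΔQ_A = 4815 − 5212 = -397; ΔP_B = 24.9 − 16 = 8.9.
Midpoints: Q̄_A = 5013.5, P̄_B = 20.45.
ε = (ΔQ_A/Q̄_A)/(ΔP_B/P̄_B) = (-397/5013.5)/(8.9/20.45) ≈ -0.18.

-0.18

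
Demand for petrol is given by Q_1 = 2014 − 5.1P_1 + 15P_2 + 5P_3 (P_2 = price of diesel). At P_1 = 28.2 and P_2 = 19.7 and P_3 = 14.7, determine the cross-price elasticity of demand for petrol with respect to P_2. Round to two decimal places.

At P_1 = 28.2 and P_2 = 19.7 and P_3 = 14.7: Q_1 = 2239.18.
∂Q_1/∂P_2 = 15.
ε = (∂Q_1/∂P_2)(P_2/Q_1) = 15 × (19.7/2239.18) ≈ 0.13.
Since ε > 0, petrol and diesel are substitutes.

0.13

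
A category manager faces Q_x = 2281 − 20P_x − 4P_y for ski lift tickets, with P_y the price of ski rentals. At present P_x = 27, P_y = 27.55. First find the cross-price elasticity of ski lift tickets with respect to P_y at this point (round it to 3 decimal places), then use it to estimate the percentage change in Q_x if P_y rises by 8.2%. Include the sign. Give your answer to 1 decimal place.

-0.6%

At P_x = 27, P_y = 27.55: Q_x = 1630.8.
∂Q_x/∂P_y = -4.
ε = (∂Q_x/∂P_y)(P_y/Q_x) = -4.0000 × 27.55/1630.8 ≈ -0.068.
%ΔQ_x ≈ ε × %ΔP_y = -0.068 × (8.2%) = -0.6%.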